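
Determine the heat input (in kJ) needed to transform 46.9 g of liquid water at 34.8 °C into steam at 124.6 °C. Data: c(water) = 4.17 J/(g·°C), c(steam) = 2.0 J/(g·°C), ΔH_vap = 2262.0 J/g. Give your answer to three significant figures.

q = 121 kJ

q1 (heat water 34.8→100.0 °C): 46.9 × 4.17 × 65.2 = 12751 J
q2 (vaporize at 100 °C): 46.9 × 2262.0 = 106088 J
q3 (heat steam 100.0→124.6 °C): 46.9 × 2.0 × 24.6 = 2307 J
Total: 12751 + 106088 + 2307 = 121146 J = 121 kJ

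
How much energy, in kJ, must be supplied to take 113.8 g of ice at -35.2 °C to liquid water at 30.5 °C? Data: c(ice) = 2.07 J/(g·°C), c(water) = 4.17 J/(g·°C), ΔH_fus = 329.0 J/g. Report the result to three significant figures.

q1 (heat ice -35.2→0.0 °C): 113.8 × 2.07 × 35.2 = 8292 J
q2 (melt at 0 °C): 113.8 × 329.0 = 37440 J
q3 (heat water 0.0→30.5 °C): 113.8 × 4.17 × 30.5 = 14474 J
Total: 8292 + 37440 + 14474 = 60206 J = 60.2 kJ

q = 60.2 kJ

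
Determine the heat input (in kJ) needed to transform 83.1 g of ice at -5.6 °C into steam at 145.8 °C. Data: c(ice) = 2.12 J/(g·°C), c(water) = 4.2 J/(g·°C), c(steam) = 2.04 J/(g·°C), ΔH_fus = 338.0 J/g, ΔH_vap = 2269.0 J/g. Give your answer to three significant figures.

q1 (heat ice -5.6→0.0 °C): 83.1 × 2.12 × 5.6 = 987 J
q2 (melt at 0 °C): 83.1 × 338.0 = 28088 J
q3 (heat water 0.0→100.0 °C): 83.1 × 4.2 × 100.0 = 34902 J
q4 (vaporize at 100 °C): 83.1 × 2269.0 = 188554 J
q5 (heat steam 100.0→145.8 °C): 83.1 × 2.04 × 45.8 = 7764 J
Total: 987 + 28088 + 34902 + 188554 + 7764 = 260295 J = 260 kJ

q = 260 kJ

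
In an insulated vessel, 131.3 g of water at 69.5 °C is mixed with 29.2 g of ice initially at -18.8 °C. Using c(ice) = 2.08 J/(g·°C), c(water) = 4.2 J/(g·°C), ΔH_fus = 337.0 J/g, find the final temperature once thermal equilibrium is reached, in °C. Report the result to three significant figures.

T_f = 40.6 °C

Heat to bring ice to 0 °C and melt it: q₁ = 29.2×2.08×18.8 + 29.2×337.0 = 10982 J
Heat the water can supply cooling to 0 °C: 131.3×4.2×69.5 = 38326.5 J > q₁, so all ice melts.
Energy balance: 131.3×4.2×(69.5 − T) = 10982 + 29.2×4.2×(T − 0)
551.46(69.5 − T) = 10982 + 122.64 T
38326.5 − 10982 = 674.10 T
T = 27344.5 / 674.10 = 40.56 °C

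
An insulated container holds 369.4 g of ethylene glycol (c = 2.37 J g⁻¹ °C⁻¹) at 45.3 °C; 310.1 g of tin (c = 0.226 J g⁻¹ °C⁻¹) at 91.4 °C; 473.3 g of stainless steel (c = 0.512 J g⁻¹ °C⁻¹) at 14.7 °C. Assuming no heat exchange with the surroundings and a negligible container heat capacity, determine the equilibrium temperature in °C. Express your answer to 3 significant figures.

Σ mᵢcᵢ(T − Tᵢ) = 0  ⇒  T = Σ mᵢcᵢTᵢ / Σ mᵢcᵢ
Σ mᵢcᵢ = 369.4×2.37 + 310.1×0.226 + 473.3×0.512 = 1187.8902
Σ mᵢcᵢTᵢ = 875.478×45.3 + 70.0826×91.4 + 242.3296×14.7 = 49627
T = 49627 / 1187.8902 = 41.78 °C

T_f = 41.8 °C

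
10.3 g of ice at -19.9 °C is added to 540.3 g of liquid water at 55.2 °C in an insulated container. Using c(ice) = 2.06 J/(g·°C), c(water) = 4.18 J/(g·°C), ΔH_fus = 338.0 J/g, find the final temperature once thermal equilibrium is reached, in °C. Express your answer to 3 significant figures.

Heat to bring ice to 0 °C and melt it: q₁ = 10.3×2.06×19.9 + 10.3×338.0 = 3903.6 J
Heat the water can supply cooling to 0 °C: 540.3×4.18×55.2 = 124667 J > q₁, so all ice melts.
Energy balance: 540.3×4.18×(55.2 − T) = 3903.6 + 10.3×4.18×(T − 0)
2258.454(55.2 − T) = 3903.6 + 43.054 T
124667 − 3903.6 = 2301.508 T
T = 120763.4 / 2301.508 = 52.47 °C

T_f = 52.5 °C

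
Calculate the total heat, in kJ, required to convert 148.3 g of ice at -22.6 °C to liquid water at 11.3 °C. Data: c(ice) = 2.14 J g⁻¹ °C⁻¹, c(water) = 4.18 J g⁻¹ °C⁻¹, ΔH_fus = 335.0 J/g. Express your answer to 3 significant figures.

q = 63.9 kJ

q1 (heat ice -22.6→0.0 °C): 148.3 × 2.14 × 22.6 = 7172 J
q2 (melt at 0 °C): 148.3 × 335.0 = 49681 J
q3 (heat water 0.0→11.3 °C): 148.3 × 4.18 × 11.3 = 7005 J
Total: 7172 + 49681 + 7005 = 63858 J = 63.9 kJ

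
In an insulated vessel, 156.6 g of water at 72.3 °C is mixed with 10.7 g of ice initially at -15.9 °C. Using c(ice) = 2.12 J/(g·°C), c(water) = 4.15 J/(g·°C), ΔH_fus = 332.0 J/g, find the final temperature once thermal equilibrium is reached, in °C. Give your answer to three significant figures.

T_f = 62.0 °C

Heat to bring ice to 0 °C and melt it: q₁ = 10.7×2.12×15.9 + 10.7×332.0 = 3913.1 J
Heat the water can supply cooling to 0 °C: 156.6×4.15×72.3 = 46987.0 J > q₁, so all ice melts.
Energy balance: 156.6×4.15×(72.3 − T) = 3913.1 + 10.7×4.15×(T − 0)
649.89(72.3 − T) = 3913.1 + 44.405 T
46987.0 − 3913.1 = 694.295 T
T = 43073.9 / 694.295 = 62.04 °C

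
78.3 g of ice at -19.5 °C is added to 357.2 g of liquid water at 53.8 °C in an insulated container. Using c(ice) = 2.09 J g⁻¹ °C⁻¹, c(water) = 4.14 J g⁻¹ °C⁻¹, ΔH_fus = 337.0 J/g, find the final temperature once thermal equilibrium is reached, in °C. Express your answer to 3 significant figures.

Heat to bring ice to 0 °C and melt it: q₁ = 78.3×2.09×19.5 + 78.3×337.0 = 29578 J
Heat the water can supply cooling to 0 °C: 357.2×4.14×53.8 = 79559.9 J > q₁, so all ice melts.
Energy balance: 357.2×4.14×(53.8 − T) = 29578 + 78.3×4.14×(T − 0)
1478.808(53.8 − T) = 29578 + 324.162 T
79559.9 − 29578 = 1802.970 T
T = 49981.9 / 1802.970 = 27.72 °C

T_f = 27.7 °C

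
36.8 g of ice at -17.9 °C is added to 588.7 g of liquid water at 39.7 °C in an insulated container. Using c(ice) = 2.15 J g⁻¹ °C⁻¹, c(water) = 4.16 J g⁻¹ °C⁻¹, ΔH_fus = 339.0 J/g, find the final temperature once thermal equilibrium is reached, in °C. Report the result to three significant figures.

Heat to bring ice to 0 °C and melt it: q₁ = 36.8×2.15×17.9 + 36.8×339.0 = 13891 J
Heat the water can supply cooling to 0 °C: 588.7×4.16×39.7 = 97225.0 J > q₁, so all ice melts.
Energy balance: 588.7×4.16×(39.7 − T) = 13891 + 36.8×4.16×(T − 0)
2448.992(39.7 − T) = 13891 + 153.088 T
97225.0 − 13891 = 2602.080 T
T = 83334.0 / 2602.080 = 32.03 °C

T_f = 32.0 °C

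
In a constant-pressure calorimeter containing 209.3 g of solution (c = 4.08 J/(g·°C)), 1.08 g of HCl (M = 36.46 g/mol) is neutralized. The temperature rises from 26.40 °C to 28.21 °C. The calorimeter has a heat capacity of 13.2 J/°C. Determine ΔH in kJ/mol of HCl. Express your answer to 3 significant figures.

ΔH = -53.0 kJ/mol

|ΔT| = |28.21 − 26.40| = 1.81 °C
|q_surr| = (209.3 × 4.08 + 13.2) × 1.81 = 867.144 × 1.81 = 1570 J
n(HCl) = 1.08 / 36.46 = 0.02962 mol
Temperature rose, so q_rxn = −|q_surr| = -1.570 kJ
ΔH = q_rxn / n = -53.00 kJ/mol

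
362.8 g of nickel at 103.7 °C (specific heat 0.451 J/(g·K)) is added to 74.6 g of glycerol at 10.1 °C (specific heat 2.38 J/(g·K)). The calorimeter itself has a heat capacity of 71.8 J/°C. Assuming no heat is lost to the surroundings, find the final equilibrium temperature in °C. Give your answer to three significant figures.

Heat lost by nickel = heat gained by glycerol + calorimeter.
(362.8)(0.451)(103.7 − T) = [(74.6)(2.38) + 71.8](T − 10.1)
163.6228 (103.7 − T) = 249.348 (T − 10.1)
16968 − 163.6228 T = 249.348 T − 2518.4
19486.4 = 412.9708 T
T = 47.19 °C

T_f = 47.2 °C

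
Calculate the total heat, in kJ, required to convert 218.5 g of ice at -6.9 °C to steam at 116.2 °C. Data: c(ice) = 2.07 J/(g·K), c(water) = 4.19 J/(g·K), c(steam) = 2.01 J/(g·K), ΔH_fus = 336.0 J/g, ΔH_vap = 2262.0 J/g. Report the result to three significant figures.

q = 669 kJ

q1 (heat ice -6.9→0.0 °C): 218.5 × 2.07 × 6.9 = 3121 J
q2 (melt at 0 °C): 218.5 × 336.0 = 73416 J
q3 (heat water 0.0→100.0 °C): 218.5 × 4.19 × 100.0 = 91552 J
q4 (vaporize at 100 °C): 218.5 × 2262.0 = 494247 J
q5 (heat steam 100.0→116.2 °C): 218.5 × 2.01 × 16.2 = 7115 J
Total: 3121 + 73416 + 91552 + 494247 + 7115 = 669451 J = 669 kJ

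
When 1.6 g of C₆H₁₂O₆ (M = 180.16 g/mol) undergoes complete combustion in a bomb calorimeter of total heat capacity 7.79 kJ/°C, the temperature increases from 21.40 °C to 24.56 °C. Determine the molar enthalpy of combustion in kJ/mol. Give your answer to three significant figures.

ΔH = -2770 kJ/mol

ΔT = 24.56 − 21.40 = 3.16 °C
q_cal = C_cal × ΔT = 7.79 × 3.16 = 24.6164 kJ
n = 1.6 / 180.16 = 0.008881 mol
q_rxn = −q_cal = -24.6164 kJ
ΔH = -24.6164 / 0.008881 = -2772 kJ/mol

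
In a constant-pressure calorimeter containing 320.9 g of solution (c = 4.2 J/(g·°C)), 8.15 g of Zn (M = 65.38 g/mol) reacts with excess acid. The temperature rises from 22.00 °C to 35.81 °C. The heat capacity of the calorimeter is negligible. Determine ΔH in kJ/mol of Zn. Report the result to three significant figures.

|ΔT| = |35.81 − 22.00| = 13.81 °C
|q_surr| = (320.9 × 4.2) × 13.81 = 1347.78 × 13.81 = 18610 J
n(Zn) = 8.15 / 65.38 = 0.1247 mol
Temperature rose, so q_rxn = −|q_surr| = -18.61 kJ
ΔH = q_rxn / n = -149.2 kJ/mol

ΔH = -149 kJ/mol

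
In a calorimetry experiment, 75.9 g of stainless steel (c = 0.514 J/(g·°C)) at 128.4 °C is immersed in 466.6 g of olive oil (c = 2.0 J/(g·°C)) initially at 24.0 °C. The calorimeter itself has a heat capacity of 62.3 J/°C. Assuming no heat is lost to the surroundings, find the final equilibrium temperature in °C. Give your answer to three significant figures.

T_f = 27.9 °C

Heat lost by stainless steel = heat gained by olive oil + calorimeter.
(75.9)(0.514)(128.4 − T) = [(466.6)(2.0) + 62.3](T − 24.0)
39.0126 (128.4 − T) = 995.5 (T − 24.0)
5009.2 − 39.0126 T = 995.5 T − 23892
28901.2 = 1034.5126 T
T = 27.94 °C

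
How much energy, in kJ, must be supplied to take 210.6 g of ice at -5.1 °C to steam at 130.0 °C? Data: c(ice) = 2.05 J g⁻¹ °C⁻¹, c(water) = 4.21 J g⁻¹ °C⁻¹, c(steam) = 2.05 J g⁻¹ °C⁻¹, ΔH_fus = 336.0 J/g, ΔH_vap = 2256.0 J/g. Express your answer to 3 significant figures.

q = 650 kJ

q1 (heat ice -5.1→0.0 °C): 210.6 × 2.05 × 5.1 = 2202 J
q2 (melt at 0 °C): 210.6 × 336.0 = 70762 J
q3 (heat water 0.0→100.0 °C): 210.6 × 4.21 × 100.0 = 88663 J
q4 (vaporize at 100 °C): 210.6 × 2256.0 = 475114 J
q5 (heat steam 100.0→130.0 °C): 210.6 × 2.05 × 30.0 = 12952 J
Total: 2202 + 70762 + 88663 + 475114 + 12952 = 649693 J = 650 kJ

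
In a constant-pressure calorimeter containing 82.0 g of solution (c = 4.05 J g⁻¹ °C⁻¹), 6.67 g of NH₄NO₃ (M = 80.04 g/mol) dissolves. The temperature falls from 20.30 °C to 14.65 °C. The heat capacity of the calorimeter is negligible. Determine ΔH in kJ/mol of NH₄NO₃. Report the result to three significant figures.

|ΔT| = |14.65 − 20.30| = 5.65 °C
|q_surr| = (82.0 × 4.05) × 5.65 = 332.1 × 5.65 = 1876 J
n(NH₄NO₃) = 6.67 / 80.04 = 0.08333 mol
Temperature fell, so q_rxn = +|q_surr| = 1.876 kJ
ΔH = q_rxn / n = 22.51 kJ/mol

ΔH = 22.5 kJ/mol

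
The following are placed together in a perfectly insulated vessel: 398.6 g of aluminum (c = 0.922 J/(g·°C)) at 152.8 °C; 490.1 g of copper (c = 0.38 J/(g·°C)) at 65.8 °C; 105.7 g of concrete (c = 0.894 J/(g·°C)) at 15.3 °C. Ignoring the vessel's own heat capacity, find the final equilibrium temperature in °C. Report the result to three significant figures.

T_f = 108 °C

Σ mᵢcᵢ(T − Tᵢ) = 0  ⇒  T = Σ mᵢcᵢTᵢ / Σ mᵢcᵢ
Σ mᵢcᵢ = 398.6×0.922 + 490.1×0.38 + 105.7×0.894 = 648.2430
Σ mᵢcᵢTᵢ = 367.5092×152.8 + 186.238×65.8 + 94.4958×15.3 = 69856
T = 69856 / 648.2430 = 107.8 °C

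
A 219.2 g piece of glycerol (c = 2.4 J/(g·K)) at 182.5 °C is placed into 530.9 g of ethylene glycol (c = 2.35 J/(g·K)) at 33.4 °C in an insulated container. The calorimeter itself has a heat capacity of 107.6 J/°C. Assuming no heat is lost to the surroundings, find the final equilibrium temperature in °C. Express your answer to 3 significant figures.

T_f = 75.1 °C

Heat lost by glycerol = heat gained by ethylene glycol + calorimeter.
(219.2)(2.4)(182.5 − T) = [(530.9)(2.35) + 107.6](T − 33.4)
526.08 (182.5 − T) = 1355.215 (T − 33.4)
96010 − 526.08 T = 1355.215 T − 45264
141274 = 1881.295 T
T = 75.09 °C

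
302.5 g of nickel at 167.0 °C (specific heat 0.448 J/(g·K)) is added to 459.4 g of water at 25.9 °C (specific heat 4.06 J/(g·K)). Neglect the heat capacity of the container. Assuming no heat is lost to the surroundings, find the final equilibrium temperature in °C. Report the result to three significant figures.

Heat lost by nickel = heat gained by water.
(302.5)(0.448)(167.0 − T) = (459.4)(4.06)(T − 25.9)
135.52 (167.0 − T) = 1865.164 (T − 25.9)
22632 − 135.52 T = 1865.164 T − 48308
70940 = 2000.684 T
T = 35.46 °C

T_f = 35.5 °C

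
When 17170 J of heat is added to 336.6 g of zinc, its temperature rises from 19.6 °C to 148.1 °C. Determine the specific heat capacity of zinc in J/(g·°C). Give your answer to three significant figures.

c = q / (m ΔT) = 17170 / (336.6 × 128.5)
c = 17170 / 43253.1 = 0.397 J/(g·°C)

c = 0.397 J/(g·°C)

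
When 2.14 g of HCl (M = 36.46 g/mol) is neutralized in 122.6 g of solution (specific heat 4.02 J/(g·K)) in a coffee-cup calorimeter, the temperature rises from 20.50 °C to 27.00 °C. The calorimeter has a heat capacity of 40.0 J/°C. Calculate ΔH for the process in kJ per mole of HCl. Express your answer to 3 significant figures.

|ΔT| = |27.00 − 20.50| = 6.50 °C
|q_surr| = (122.6 × 4.02 + 40.0) × 6.50 = 532.852 × 6.50 = 3464 J
n(HCl) = 2.14 / 36.46 = 0.05869 mol
Temperature rose, so q_rxn = −|q_surr| = -3.464 kJ
ΔH = q_rxn / n = -59.02 kJ/mol

ΔH = -59.0 kJ/mol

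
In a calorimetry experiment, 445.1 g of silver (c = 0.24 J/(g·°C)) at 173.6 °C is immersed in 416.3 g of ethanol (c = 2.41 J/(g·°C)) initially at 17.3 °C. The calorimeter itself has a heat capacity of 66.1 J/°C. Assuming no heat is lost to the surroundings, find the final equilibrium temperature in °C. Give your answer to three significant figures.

Heat lost by silver = heat gained by ethanol + calorimeter.
(445.1)(0.24)(173.6 − T) = [(416.3)(2.41) + 66.1](T − 17.3)
106.824 (173.6 − T) = 1069.383 (T − 17.3)
18545 − 106.824 T = 1069.383 T − 18500
37045 = 1176.207 T
T = 31.50 °C

T_f = 31.5 °C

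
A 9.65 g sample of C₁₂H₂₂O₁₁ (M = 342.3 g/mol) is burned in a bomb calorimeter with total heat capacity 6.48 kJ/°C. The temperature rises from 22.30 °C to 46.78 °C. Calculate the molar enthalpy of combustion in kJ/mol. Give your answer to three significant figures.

ΔT = 46.78 − 22.30 = 24.48 °C
q_cal = C_cal × ΔT = 6.48 × 24.48 = 158.6304 kJ
n = 9.65 / 342.3 = 0.02819 mol
q_rxn = −q_cal = -158.6304 kJ
ΔH = -158.6304 / 0.02819 = -5627 kJ/mol

ΔH = -5630 kJ/mol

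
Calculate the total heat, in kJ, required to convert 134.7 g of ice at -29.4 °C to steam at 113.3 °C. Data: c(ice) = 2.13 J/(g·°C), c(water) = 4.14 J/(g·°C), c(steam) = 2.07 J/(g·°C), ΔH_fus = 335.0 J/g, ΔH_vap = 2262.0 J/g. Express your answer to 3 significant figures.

q = 418 kJ

q1 (heat ice -29.4→0.0 °C): 134.7 × 2.13 × 29.4 = 8435 J
q2 (melt at 0 °C): 134.7 × 335.0 = 45125 J
q3 (heat water 0.0→100.0 °C): 134.7 × 4.14 × 100.0 = 55766 J
q4 (vaporize at 100 °C): 134.7 × 2262.0 = 304691 J
q5 (heat steam 100.0→113.3 °C): 134.7 × 2.07 × 13.3 = 3708 J
Total: 8435 + 45125 + 55766 + 304691 + 3708 = 417725 J = 418 kJ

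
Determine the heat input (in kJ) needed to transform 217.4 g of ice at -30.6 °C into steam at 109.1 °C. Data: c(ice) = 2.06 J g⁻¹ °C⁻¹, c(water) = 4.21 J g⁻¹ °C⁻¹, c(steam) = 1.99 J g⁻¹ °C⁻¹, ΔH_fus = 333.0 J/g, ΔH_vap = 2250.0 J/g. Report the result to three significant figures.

q = 671 kJ

q1 (heat ice -30.6→0.0 °C): 217.4 × 2.06 × 30.6 = 13704 J
q2 (melt at 0 °C): 217.4 × 333.0 = 72394 J
q3 (heat water 0.0→100.0 °C): 217.4 × 4.21 × 100.0 = 91525 J
q4 (vaporize at 100 °C): 217.4 × 2250.0 = 489150 J
q5 (heat steam 100.0→109.1 °C): 217.4 × 1.99 × 9.1 = 3937 J
Total: 13704 + 72394 + 91525 + 489150 + 3937 = 670710 J = 671 kJ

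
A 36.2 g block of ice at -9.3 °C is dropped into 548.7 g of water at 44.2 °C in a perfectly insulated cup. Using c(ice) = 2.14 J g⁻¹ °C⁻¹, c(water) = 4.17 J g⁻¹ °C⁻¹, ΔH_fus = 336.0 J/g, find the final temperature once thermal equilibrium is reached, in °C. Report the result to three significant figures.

Heat to bring ice to 0 °C and melt it: q₁ = 36.2×2.14×9.3 + 36.2×336.0 = 12884 J
Heat the water can supply cooling to 0 °C: 548.7×4.17×44.2 = 101133 J > q₁, so all ice melts.
Energy balance: 548.7×4.17×(44.2 − T) = 12884 + 36.2×4.17×(T − 0)
2288.079(44.2 − T) = 12884 + 150.954 T
101133 − 12884 = 2439.033 T
T = 88249 / 2439.033 = 36.18 °C

T_f = 36.2 °C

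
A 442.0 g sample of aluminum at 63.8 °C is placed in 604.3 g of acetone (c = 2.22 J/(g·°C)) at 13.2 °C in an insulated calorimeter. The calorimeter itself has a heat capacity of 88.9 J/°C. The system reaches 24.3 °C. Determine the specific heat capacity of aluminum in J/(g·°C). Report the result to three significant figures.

c = 0.909 J/(g·°C)

q_gained = (604.3 × 2.22 + 88.9) × (24.3 − 13.2) = 15878 J
q_lost = 442.0 × c × (63.8 − 24.3) = 17459 c
Set equal: c = 15878 / 17459 = 0.909 J/(g·°C)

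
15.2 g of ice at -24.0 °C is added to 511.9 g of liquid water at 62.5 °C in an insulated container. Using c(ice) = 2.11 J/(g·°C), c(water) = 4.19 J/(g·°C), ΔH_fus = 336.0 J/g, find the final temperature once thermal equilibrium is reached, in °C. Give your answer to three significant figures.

T_f = 58.0 °C

Heat to bring ice to 0 °C and melt it: q₁ = 15.2×2.11×24.0 + 15.2×336.0 = 5876.9 J
Heat the water can supply cooling to 0 °C: 511.9×4.19×62.5 = 134054 J > q₁, so all ice melts.
Energy balance: 511.9×4.19×(62.5 − T) = 5876.9 + 15.2×4.19×(T − 0)
2144.861(62.5 − T) = 5876.9 + 63.688 T
134054 − 5876.9 = 2208.549 T
T = 128177.1 / 2208.549 = 58.04 °C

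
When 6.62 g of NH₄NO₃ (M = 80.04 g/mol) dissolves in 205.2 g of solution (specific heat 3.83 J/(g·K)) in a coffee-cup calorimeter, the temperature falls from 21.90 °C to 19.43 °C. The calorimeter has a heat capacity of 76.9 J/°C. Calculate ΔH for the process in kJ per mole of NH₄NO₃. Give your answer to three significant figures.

ΔH = 25.8 kJ/mol

|ΔT| = |19.43 − 21.90| = 2.47 °C
|q_surr| = (205.2 × 3.83 + 76.9) × 2.47 = 862.816 × 2.47 = 2131 J
n(NH₄NO₃) = 6.62 / 80.04 = 0.08271 mol
Temperature fell, so q_rxn = +|q_surr| = 2.131 kJ
ΔH = q_rxn / n = 25.76 kJ/mol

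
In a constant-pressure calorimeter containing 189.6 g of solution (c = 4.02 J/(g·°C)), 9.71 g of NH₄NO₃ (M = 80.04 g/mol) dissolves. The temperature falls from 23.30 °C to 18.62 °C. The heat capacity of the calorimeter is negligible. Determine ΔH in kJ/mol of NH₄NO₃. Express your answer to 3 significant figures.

ΔH = 29.4 kJ/mol

|ΔT| = |18.62 − 23.30| = 4.68 °C
|q_surr| = (189.6 × 4.02) × 4.68 = 762.192 × 4.68 = 3567 J
n(NH₄NO₃) = 9.71 / 80.04 = 0.1213 mol
Temperature fell, so q_rxn = +|q_surr| = 3.567 kJ
ΔH = q_rxn / n = 29.41 kJ/mol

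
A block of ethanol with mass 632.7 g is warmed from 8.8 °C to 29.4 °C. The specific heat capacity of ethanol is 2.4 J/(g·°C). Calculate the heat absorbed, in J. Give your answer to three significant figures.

q = 31300 J

q = m c ΔT = 632.7 × 2.4 × (29.4 − 8.8)
q = 632.7 × 2.4 × 20.6 = 31280 J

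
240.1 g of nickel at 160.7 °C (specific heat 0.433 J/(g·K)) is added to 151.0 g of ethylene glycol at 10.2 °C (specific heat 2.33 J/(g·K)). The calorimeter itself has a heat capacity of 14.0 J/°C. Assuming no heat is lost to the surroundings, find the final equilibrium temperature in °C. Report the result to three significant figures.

T_f = 43.5 °C

Heat lost by nickel = heat gained by ethylene glycol + calorimeter.
(240.1)(0.433)(160.7 − T) = [(151.0)(2.33) + 14.0](T − 10.2)
103.9633 (160.7 − T) = 365.83 (T − 10.2)
16707 − 103.9633 T = 365.83 T − 3731.5
20438.5 = 469.7933 T
T = 43.51 °C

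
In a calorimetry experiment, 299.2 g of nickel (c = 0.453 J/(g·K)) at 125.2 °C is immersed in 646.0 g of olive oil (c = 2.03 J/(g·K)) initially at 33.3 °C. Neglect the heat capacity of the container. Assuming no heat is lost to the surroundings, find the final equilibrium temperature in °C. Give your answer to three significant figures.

T_f = 41.9 °C

Heat lost by nickel = heat gained by olive oil.
(299.2)(0.453)(125.2 − T) = (646.0)(2.03)(T − 33.3)
135.5376 (125.2 − T) = 1311.38 (T − 33.3)
16969 − 135.5376 T = 1311.38 T − 43669
60638 = 1446.9176 T
T = 41.91 °C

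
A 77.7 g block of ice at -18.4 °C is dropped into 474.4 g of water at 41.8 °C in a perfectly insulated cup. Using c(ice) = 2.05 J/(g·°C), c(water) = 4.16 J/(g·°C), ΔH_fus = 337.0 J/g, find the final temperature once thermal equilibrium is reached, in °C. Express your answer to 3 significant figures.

Heat to bring ice to 0 °C and melt it: q₁ = 77.7×2.05×18.4 + 77.7×337.0 = 29116 J
Heat the water can supply cooling to 0 °C: 474.4×4.16×41.8 = 82492.5 J > q₁, so all ice melts.
Energy balance: 474.4×4.16×(41.8 − T) = 29116 + 77.7×4.16×(T − 0)
1973.504(41.8 − T) = 29116 + 323.232 T
82492.5 − 29116 = 2296.736 T
T = 53376.5 / 2296.736 = 23.24 °C

T_f = 23.2 °C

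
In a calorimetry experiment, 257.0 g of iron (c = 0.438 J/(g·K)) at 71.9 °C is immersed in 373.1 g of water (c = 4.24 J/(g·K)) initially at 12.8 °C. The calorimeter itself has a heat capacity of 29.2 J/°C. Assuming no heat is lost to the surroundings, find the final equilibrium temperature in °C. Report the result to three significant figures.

T_f = 16.7 °C

Heat lost by iron = heat gained by water + calorimeter.
(257.0)(0.438)(71.9 − T) = [(373.1)(4.24) + 29.2](T − 12.8)
112.566 (71.9 − T) = 1611.144 (T − 12.8)
8093.5 − 112.566 T = 1611.144 T − 20623
28716.5 = 1723.710 T
T = 16.66 °C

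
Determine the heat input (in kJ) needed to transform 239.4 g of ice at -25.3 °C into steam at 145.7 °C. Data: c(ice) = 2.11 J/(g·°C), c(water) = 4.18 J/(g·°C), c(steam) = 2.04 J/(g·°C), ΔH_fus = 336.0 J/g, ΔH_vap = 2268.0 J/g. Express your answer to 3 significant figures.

q1 (heat ice -25.3→0.0 °C): 239.4 × 2.11 × 25.3 = 12780 J
q2 (melt at 0 °C): 239.4 × 336.0 = 80438 J
q3 (heat water 0.0→100.0 °C): 239.4 × 4.18 × 100.0 = 100069 J
q4 (vaporize at 100 °C): 239.4 × 2268.0 = 542959 J
q5 (heat steam 100.0→145.7 °C): 239.4 × 2.04 × 45.7 = 22319 J
Total: 12780 + 80438 + 100069 + 542959 + 22319 = 758565 J = 759 kJ

q = 759 kJ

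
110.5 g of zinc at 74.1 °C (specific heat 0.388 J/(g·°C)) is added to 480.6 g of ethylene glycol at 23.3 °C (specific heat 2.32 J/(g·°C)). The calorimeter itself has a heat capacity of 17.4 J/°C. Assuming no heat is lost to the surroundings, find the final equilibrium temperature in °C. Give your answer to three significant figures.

Heat lost by zinc = heat gained by ethylene glycol + calorimeter.
(110.5)(0.388)(74.1 − T) = [(480.6)(2.32) + 17.4](T − 23.3)
42.874 (74.1 − T) = 1132.392 (T − 23.3)
3177.0 − 42.874 T = 1132.392 T − 26385
29562.0 = 1175.266 T
T = 25.15 °C

T_f = 25.2 °C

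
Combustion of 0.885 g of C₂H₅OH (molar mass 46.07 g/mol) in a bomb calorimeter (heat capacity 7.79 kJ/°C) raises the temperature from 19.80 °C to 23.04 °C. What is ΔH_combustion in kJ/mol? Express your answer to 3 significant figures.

ΔT = 23.04 − 19.80 = 3.24 °C
q_cal = C_cal × ΔT = 7.79 × 3.24 = 25.2396 kJ
n = 0.885 / 46.07 = 0.01921 mol
q_rxn = −q_cal = -25.2396 kJ
ΔH = -25.2396 / 0.01921 = -1314 kJ/mol

ΔH = -1310 kJ/mol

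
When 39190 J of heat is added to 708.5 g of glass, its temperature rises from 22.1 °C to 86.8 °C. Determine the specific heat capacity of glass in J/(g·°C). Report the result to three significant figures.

c = 0.855 J/(g·°C)

c = q / (m ΔT) = 39190 / (708.5 × 64.7)
c = 39190 / 45839.95 = 0.855 J/(g·°C)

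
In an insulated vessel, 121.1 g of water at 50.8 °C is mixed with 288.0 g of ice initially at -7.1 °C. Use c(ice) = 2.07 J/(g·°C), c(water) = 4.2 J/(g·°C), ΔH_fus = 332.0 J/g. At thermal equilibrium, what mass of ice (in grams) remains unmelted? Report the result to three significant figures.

Heat to warm all ice to 0 °C: 288.0×2.07×7.1 = 4232.7 J
Heat released by water cooling to 0 °C: 121.1×4.2×50.8 = 25838 J
25838 J < 4232.7 + 288.0×332.0 = 99848.7 J, so not all ice melts; final T = 0 °C.
Heat left for melting: 25838 − 4232.7 = 21605.3 J
Mass melted = 21605.3 / 332.0 = 65.08 g
Ice remaining = 288.0 − 65.08 = 222.92 g

m_ice remaining = 223 g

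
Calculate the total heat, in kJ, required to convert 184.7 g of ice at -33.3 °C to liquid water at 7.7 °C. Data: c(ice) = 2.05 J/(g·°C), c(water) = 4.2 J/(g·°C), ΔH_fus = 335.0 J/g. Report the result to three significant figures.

q = 80.5 kJ

q1 (heat ice -33.3→0.0 °C): 184.7 × 2.05 × 33.3 = 12609 J
q2 (melt at 0 °C): 184.7 × 335.0 = 61875 J
q3 (heat water 0.0→7.7 °C): 184.7 × 4.2 × 7.7 = 5973 J
Total: 12609 + 61875 + 5973 = 80457 J = 80.5 kJ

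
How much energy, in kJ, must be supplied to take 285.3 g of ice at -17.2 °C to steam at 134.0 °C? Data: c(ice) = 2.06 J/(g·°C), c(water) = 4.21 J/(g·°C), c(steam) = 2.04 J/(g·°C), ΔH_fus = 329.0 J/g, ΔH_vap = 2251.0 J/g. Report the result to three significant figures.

q = 886 kJ

q1 (heat ice -17.2→0.0 °C): 285.3 × 2.06 × 17.2 = 10109 J
q2 (melt at 0 °C): 285.3 × 329.0 = 93864 J
q3 (heat water 0.0→100.0 °C): 285.3 × 4.21 × 100.0 = 120111 J
q4 (vaporize at 100 °C): 285.3 × 2251.0 = 642210 J
q5 (heat steam 100.0→134.0 °C): 285.3 × 2.04 × 34.0 = 19788 J
Total: 10109 + 93864 + 120111 + 642210 + 19788 = 886082 J = 886 kJ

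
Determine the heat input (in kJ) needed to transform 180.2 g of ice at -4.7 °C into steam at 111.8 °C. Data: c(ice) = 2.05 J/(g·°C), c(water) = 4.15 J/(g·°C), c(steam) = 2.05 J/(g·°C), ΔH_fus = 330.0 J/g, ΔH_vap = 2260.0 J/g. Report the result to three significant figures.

q1 (heat ice -4.7→0.0 °C): 180.2 × 2.05 × 4.7 = 1736 J
q2 (melt at 0 °C): 180.2 × 330.0 = 59466 J
q3 (heat water 0.0→100.0 °C): 180.2 × 4.15 × 100.0 = 74783 J
q4 (vaporize at 100 °C): 180.2 × 2260.0 = 407252 J
q5 (heat steam 100.0→111.8 °C): 180.2 × 2.05 × 11.8 = 4359 J
Total: 1736 + 59466 + 74783 + 407252 + 4359 = 547596 J = 548 kJ

q = 548 kJ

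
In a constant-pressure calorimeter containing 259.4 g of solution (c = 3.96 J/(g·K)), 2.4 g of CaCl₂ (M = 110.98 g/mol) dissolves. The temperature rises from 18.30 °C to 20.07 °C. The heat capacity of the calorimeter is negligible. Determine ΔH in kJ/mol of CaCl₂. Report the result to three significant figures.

ΔH = -84.1 kJ/mol

|ΔT| = |20.07 − 18.30| = 1.77 °C
|q_surr| = (259.4 × 3.96) × 1.77 = 1027.224 × 1.77 = 1818.2 J
n(CaCl₂) = 2.4 / 110.98 = 0.021626 mol
Temperature rose, so q_rxn = −|q_surr| = -1.8182 kJ
ΔH = q_rxn / n = -84.07 kJ/mol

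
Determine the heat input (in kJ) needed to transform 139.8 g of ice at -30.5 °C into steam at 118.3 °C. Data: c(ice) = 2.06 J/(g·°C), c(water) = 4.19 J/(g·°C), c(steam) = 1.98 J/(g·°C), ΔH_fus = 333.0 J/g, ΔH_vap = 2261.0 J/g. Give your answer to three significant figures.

q = 435 kJ

q1 (heat ice -30.5→0.0 °C): 139.8 × 2.06 × 30.5 = 8784 J
q2 (melt at 0 °C): 139.8 × 333.0 = 46553 J
q3 (heat water 0.0→100.0 °C): 139.8 × 4.19 × 100.0 = 58576 J
q4 (vaporize at 100 °C): 139.8 × 2261.0 = 316088 J
q5 (heat steam 100.0→118.3 °C): 139.8 × 1.98 × 18.3 = 5066 J
Total: 8784 + 46553 + 58576 + 316088 + 5066 = 435067 J = 435 kJ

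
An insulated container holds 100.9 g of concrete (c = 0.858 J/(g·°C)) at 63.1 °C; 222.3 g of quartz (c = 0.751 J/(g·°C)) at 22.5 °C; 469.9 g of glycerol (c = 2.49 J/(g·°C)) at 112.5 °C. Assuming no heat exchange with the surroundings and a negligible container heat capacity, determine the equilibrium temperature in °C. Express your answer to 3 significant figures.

Σ mᵢcᵢ(T − Tᵢ) = 0  ⇒  T = Σ mᵢcᵢTᵢ / Σ mᵢcᵢ
Σ mᵢcᵢ = 100.9×0.858 + 222.3×0.751 + 469.9×2.49 = 1423.5705
Σ mᵢcᵢTᵢ = 86.5722×63.1 + 166.9473×22.5 + 1170.051×112.5 = 140850
T = 140850 / 1423.5705 = 98.94 °C

T_f = 98.9 °C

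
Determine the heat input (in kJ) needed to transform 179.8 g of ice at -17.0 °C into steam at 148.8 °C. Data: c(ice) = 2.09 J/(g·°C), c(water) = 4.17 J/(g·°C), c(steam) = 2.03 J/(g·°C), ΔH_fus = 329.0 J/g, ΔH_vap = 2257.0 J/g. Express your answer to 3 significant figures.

q1 (heat ice -17.0→0.0 °C): 179.8 × 2.09 × 17.0 = 6388 J
q2 (melt at 0 °C): 179.8 × 329.0 = 59154 J
q3 (heat water 0.0→100.0 °C): 179.8 × 4.17 × 100.0 = 74977 J
q4 (vaporize at 100 °C): 179.8 × 2257.0 = 405809 J
q5 (heat steam 100.0→148.8 °C): 179.8 × 2.03 × 48.8 = 17812 J
Total: 6388 + 59154 + 74977 + 405809 + 17812 = 564140 J = 564 kJ

q = 564 kJ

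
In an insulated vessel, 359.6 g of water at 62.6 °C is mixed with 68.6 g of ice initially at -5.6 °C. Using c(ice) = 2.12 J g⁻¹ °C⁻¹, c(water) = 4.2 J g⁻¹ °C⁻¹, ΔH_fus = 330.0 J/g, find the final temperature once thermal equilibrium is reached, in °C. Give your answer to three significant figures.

T_f = 39.5 °C

Heat to bring ice to 0 °C and melt it: q₁ = 68.6×2.12×5.6 + 68.6×330.0 = 23452 J
Heat the water can supply cooling to 0 °C: 359.6×4.2×62.6 = 94546.0 J > q₁, so all ice melts.
Energy balance: 359.6×4.2×(62.6 − T) = 23452 + 68.6×4.2×(T − 0)
1510.32(62.6 − T) = 23452 + 288.12 T
94546.0 − 23452 = 1798.44 T
T = 71094.0 / 1798.44 = 39.53 °C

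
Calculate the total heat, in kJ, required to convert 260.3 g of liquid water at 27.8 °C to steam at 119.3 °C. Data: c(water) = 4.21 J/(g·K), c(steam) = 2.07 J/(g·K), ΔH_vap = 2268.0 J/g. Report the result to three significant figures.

q1 (heat water 27.8→100.0 °C): 260.3 × 4.21 × 72.2 = 79121 J
q2 (vaporize at 100 °C): 260.3 × 2268.0 = 590360 J
q3 (heat steam 100.0→119.3 °C): 260.3 × 2.07 × 19.3 = 10399 J
Total: 79121 + 590360 + 10399 = 679880 J = 680 kJ

q = 680 kJ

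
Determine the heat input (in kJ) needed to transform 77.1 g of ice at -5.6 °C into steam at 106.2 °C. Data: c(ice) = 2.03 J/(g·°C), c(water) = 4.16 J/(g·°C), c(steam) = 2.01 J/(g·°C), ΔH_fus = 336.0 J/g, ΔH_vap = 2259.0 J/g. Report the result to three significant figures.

q = 234 kJ

q1 (heat ice -5.6→0.0 °C): 77.1 × 2.03 × 5.6 = 876 J
q2 (melt at 0 °C): 77.1 × 336.0 = 25906 J
q3 (heat water 0.0→100.0 °C): 77.1 × 4.16 × 100.0 = 32074 J
q4 (vaporize at 100 °C): 77.1 × 2259.0 = 174169 J
q5 (heat steam 100.0→106.2 °C): 77.1 × 2.01 × 6.2 = 961 J
Total: 876 + 25906 + 32074 + 174169 + 961 = 233986 J = 234 kJ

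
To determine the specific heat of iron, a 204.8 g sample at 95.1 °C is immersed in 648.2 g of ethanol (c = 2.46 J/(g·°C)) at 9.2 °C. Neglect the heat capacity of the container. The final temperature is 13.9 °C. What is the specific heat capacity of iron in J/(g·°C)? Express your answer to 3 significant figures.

c = 0.451 J/(g·°C)

q_gained = (648.2 × 2.46) × (13.9 − 9.2) = 7494 J
q_lost = 204.8 × c × (95.1 − 13.9) = 16629.76 c
Set equal: c = 7494 / 16629.76 = 0.451 J/(g·°C)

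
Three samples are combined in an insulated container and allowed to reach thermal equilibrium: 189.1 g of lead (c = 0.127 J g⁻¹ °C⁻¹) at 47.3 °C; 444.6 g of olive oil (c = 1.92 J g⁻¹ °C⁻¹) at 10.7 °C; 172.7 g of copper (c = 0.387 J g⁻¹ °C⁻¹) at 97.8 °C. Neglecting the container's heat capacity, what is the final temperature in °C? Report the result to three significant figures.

T_f = 17.8 °C

Σ mᵢcᵢ(T − Tᵢ) = 0  ⇒  T = Σ mᵢcᵢTᵢ / Σ mᵢcᵢ
Σ mᵢcᵢ = 189.1×0.127 + 444.6×1.92 + 172.7×0.387 = 944.4826
Σ mᵢcᵢTᵢ = 24.0157×47.3 + 853.632×10.7 + 66.8349×97.8 = 16806
T = 16806 / 944.4826 = 17.79 °C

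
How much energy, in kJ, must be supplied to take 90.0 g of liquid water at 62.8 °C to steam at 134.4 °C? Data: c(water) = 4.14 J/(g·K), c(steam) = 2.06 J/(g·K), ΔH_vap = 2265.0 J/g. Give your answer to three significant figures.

q = 224 kJ

q1 (heat water 62.8→100.0 °C): 90.0 × 4.14 × 37.2 = 13861 J
q2 (vaporize at 100 °C): 90.0 × 2265.0 = 203850 J
q3 (heat steam 100.0→134.4 °C): 90.0 × 2.06 × 34.4 = 6378 J
Total: 13861 + 203850 + 6378 = 224089 J = 224 kJ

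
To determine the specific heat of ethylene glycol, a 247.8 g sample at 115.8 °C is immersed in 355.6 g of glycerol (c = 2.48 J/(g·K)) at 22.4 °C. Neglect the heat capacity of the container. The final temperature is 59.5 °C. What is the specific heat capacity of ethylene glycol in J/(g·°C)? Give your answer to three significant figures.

q_gained = (355.6 × 2.48) × (59.5 − 22.4) = 32720 J
q_lost = 247.8 × c × (115.8 − 59.5) = 13951.14 c
Set equal: c = 32720 / 13951.14 = 2.35 J/(g·°C)

c = 2.35 J/(g·°C)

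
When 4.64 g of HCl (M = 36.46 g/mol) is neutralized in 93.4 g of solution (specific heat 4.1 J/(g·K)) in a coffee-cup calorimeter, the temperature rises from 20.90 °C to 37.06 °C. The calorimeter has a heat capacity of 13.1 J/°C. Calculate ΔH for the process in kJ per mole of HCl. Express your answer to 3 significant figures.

|ΔT| = |37.06 − 20.90| = 16.16 °C
|q_surr| = (93.4 × 4.1 + 13.1) × 16.16 = 396.04 × 16.16 = 6400 J
n(HCl) = 4.64 / 36.46 = 0.1273 mol
Temperature rose, so q_rxn = −|q_surr| = -6.400 kJ
ΔH = q_rxn / n = -50.27 kJ/mol

ΔH = -50.3 kJ/mol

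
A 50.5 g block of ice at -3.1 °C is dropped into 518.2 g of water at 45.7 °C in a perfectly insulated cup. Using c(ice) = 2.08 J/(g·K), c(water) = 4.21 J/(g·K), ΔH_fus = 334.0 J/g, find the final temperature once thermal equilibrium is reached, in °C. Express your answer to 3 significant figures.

Heat to bring ice to 0 °C and melt it: q₁ = 50.5×2.08×3.1 + 50.5×334.0 = 17193 J
Heat the water can supply cooling to 0 °C: 518.2×4.21×45.7 = 99700.1 J > q₁, so all ice melts.
Energy balance: 518.2×4.21×(45.7 − T) = 17193 + 50.5×4.21×(T − 0)
2181.622(45.7 − T) = 17193 + 212.605 T
99700.1 − 17193 = 2394.227 T
T = 82507.1 / 2394.227 = 34.46 °C

T_f = 34.5 °C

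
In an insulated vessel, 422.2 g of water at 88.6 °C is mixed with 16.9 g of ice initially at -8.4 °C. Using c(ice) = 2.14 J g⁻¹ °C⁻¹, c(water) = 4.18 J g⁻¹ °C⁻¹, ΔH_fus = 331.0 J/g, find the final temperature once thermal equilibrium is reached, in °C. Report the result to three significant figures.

Heat to bring ice to 0 °C and melt it: q₁ = 16.9×2.14×8.4 + 16.9×331.0 = 5897.7 J
Heat the water can supply cooling to 0 °C: 422.2×4.18×88.6 = 156361 J > q₁, so all ice melts.
Energy balance: 422.2×4.18×(88.6 − T) = 5897.7 + 16.9×4.18×(T − 0)
1764.796(88.6 − T) = 5897.7 + 70.642 T
156361 − 5897.7 = 1835.438 T
T = 150463.3 / 1835.438 = 81.98 °C

T_f = 82.0 °C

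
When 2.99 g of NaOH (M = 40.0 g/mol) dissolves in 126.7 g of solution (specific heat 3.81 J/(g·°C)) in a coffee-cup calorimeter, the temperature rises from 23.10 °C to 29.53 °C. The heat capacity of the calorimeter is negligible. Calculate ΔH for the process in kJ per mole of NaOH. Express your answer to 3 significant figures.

ΔH = -41.5 kJ/mol

|ΔT| = |29.53 − 23.10| = 6.43 °C
|q_surr| = (126.7 × 3.81) × 6.43 = 482.727 × 6.43 = 3104 J
n(NaOH) = 2.99 / 40.0 = 0.07475 mol
Temperature rose, so q_rxn = −|q_surr| = -3.104 kJ
ΔH = q_rxn / n = -41.53 kJ/mol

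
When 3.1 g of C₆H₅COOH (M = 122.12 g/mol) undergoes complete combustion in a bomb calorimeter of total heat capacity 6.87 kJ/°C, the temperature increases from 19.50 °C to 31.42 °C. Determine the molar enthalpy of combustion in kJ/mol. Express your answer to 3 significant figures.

ΔT = 31.42 − 19.50 = 11.92 °C
q_cal = C_cal × ΔT = 6.87 × 11.92 = 81.8904 kJ
n = 3.1 / 122.12 = 0.02538 mol
q_rxn = −q_cal = -81.8904 kJ
ΔH = -81.8904 / 0.02538 = -3227 kJ/mol

ΔH = -3230 kJ/mol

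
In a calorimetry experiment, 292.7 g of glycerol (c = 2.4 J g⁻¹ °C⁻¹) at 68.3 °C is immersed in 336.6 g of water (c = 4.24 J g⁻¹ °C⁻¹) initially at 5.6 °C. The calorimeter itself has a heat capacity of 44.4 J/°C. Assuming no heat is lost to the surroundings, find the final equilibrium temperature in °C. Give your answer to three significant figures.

T_f = 25.9 °C

Heat lost by glycerol = heat gained by water + calorimeter.
(292.7)(2.4)(68.3 − T) = [(336.6)(4.24) + 44.4](T − 5.6)
702.48 (68.3 − T) = 1471.584 (T − 5.6)
47979 − 702.48 T = 1471.584 T − 8240.9
56219.9 = 2174.064 T
T = 25.86 °C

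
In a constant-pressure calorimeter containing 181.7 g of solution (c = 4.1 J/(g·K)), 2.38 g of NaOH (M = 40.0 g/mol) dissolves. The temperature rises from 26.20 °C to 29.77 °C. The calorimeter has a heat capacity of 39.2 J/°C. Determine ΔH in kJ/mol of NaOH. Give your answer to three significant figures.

ΔH = -47.1 kJ/mol

|ΔT| = |29.77 − 26.20| = 3.57 °C
|q_surr| = (181.7 × 4.1 + 39.2) × 3.57 = 784.17 × 3.57 = 2799.5 J
n(NaOH) = 2.38 / 40.0 = 0.059500 mol
Temperature rose, so q_rxn = −|q_surr| = -2.7995 kJ
ΔH = q_rxn / n = -47.05 kJ/mol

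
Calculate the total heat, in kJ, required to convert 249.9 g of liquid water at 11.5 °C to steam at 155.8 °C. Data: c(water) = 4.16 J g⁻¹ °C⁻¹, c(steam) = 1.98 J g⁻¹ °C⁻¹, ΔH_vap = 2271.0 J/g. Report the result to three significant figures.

q1 (heat water 11.5→100.0 °C): 249.9 × 4.16 × 88.5 = 92003 J
q2 (vaporize at 100 °C): 249.9 × 2271.0 = 567523 J
q3 (heat steam 100.0→155.8 °C): 249.9 × 1.98 × 55.8 = 27610 J
Total: 92003 + 567523 + 27610 = 687136 J = 687 kJ

q = 687 kJ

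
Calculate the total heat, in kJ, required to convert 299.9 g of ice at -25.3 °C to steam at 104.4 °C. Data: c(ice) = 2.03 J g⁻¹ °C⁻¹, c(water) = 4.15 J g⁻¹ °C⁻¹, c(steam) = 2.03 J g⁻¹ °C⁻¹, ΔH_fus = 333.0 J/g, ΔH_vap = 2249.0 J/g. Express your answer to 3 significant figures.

q = 917 kJ

q1 (heat ice -25.3→0.0 °C): 299.9 × 2.03 × 25.3 = 15403 J
q2 (melt at 0 °C): 299.9 × 333.0 = 99867 J
q3 (heat water 0.0→100.0 °C): 299.9 × 4.15 × 100.0 = 124459 J
q4 (vaporize at 100 °C): 299.9 × 2249.0 = 674475 J
q5 (heat steam 100.0→104.4 °C): 299.9 × 2.03 × 4.4 = 2679 J
Total: 15403 + 99867 + 124459 + 674475 + 2679 = 916883 J = 917 kJ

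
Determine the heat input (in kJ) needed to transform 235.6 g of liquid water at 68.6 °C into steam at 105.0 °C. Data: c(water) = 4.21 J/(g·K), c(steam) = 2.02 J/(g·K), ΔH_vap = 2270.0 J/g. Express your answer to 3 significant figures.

q1 (heat water 68.6→100.0 °C): 235.6 × 4.21 × 31.4 = 31145 J
q2 (vaporize at 100 °C): 235.6 × 2270.0 = 534812 J
q3 (heat steam 100.0→105.0 °C): 235.6 × 2.02 × 5.0 = 2380 J
Total: 31145 + 534812 + 2380 = 568337 J = 568 kJ

q = 568 kJ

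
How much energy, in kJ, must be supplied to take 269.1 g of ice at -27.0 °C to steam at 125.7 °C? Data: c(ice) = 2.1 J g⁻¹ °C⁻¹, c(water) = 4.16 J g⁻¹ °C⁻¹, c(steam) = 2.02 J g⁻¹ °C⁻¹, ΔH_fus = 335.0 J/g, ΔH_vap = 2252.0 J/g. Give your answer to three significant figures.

q1 (heat ice -27.0→0.0 °C): 269.1 × 2.1 × 27.0 = 15258 J
q2 (melt at 0 °C): 269.1 × 335.0 = 90149 J
q3 (heat water 0.0→100.0 °C): 269.1 × 4.16 × 100.0 = 111946 J
q4 (vaporize at 100 °C): 269.1 × 2252.0 = 606013 J
q5 (heat steam 100.0→125.7 °C): 269.1 × 2.02 × 25.7 = 13970 J
Total: 15258 + 90149 + 111946 + 606013 + 13970 = 837336 J = 837 kJ

q = 837 kJ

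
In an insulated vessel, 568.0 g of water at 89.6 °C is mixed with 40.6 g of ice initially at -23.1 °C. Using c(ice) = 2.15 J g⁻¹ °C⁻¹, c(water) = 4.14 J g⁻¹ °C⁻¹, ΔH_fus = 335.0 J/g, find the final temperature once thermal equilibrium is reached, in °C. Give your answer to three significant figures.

T_f = 77.4 °C

Heat to bring ice to 0 °C and melt it: q₁ = 40.6×2.15×23.1 + 40.6×335.0 = 15617 J
Heat the water can supply cooling to 0 °C: 568.0×4.14×89.6 = 210696 J > q₁, so all ice melts.
Energy balance: 568.0×4.14×(89.6 − T) = 15617 + 40.6×4.14×(T − 0)
2351.52(89.6 − T) = 15617 + 168.084 T
210696 − 15617 = 2519.604 T
T = 195079 / 2519.604 = 77.42 °C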